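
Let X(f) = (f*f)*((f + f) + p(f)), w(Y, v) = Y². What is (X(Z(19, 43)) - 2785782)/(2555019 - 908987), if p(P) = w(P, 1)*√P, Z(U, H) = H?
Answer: -164173/102877 + 3418801*√43/1646032 ≈ 12.024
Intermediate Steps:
p(P) = P^(5/2) (p(P) = P²*√P = P^(5/2))
X(f) = f²*(f^(5/2) + 2*f) (X(f) = (f*f)*((f + f) + f^(5/2)) = f²*(2*f + f^(5/2)) = f²*(f^(5/2) + 2*f))
(X(Z(19, 43)) - 2785782)/(2555019 - 908987) = ((43^(9/2) + 2*43³) - 2785782)/(2555019 - 908987) = ((3418801*√43 + 2*79507) - 2785782)/1646032 = ((3418801*√43 + 159014) - 2785782)*(1/1646032) = ((159014 + 3418801*√43) - 2785782)*(1/1646032) = (-2626768 + 3418801*√43)*(1/1646032) = -164173/102877 + 3418801*√43/1646032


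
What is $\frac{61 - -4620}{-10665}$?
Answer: $- \frac{4681}{10665} \approx -0.43891$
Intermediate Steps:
$\frac{61 - -4620}{-10665} = \left(61 + 4620\right) \left(- \frac{1}{10665}\right) = 4681 \left(- \frac{1}{10665}\right) = - \frac{4681}{10665}$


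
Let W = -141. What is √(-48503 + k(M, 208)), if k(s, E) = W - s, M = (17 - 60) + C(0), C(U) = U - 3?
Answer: 47*I*√22 ≈ 220.45*I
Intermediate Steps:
C(U) = -3 + U
M = -46 (M = (17 - 60) + (-3 + 0) = -43 - 3 = -46)
k(s, E) = -141 - s
√(-48503 + k(M, 208)) = √(-48503 + (-141 - 1*(-46))) = √(-48503 + (-141 + 46)) = √(-48503 - 95) = √(-48598) = 47*I*√22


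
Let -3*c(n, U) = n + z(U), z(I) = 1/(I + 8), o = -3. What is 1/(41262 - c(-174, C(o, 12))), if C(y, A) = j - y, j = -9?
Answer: 6/247225 ≈ 2.4269e-5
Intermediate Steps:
C(y, A) = -9 - y
z(I) = 1/(8 + I)
c(n, U) = -n/3 - 1/(3*(8 + U)) (c(n, U) = -(n + 1/(8 + U))/3 = -n/3 - 1/(3*(8 + U)))
1/(41262 - c(-174, C(o, 12))) = 1/(41262 - (-1 - 1*(-174)*(8 + (-9 - 1*(-3))))/(3*(8 + (-9 - 1*(-3))))) = 1/(41262 - (-1 - 1*(-174)*(8 + (-9 + 3)))/(3*(8 + (-9 + 3)))) = 1/(41262 - (-1 - 1*(-174)*(8 - 6))/(3*(8 - 6))) = 1/(41262 - (-1 - 1*(-174)*2)/(3*2)) = 1/(41262 - (-1 + 348)/(3*2)) = 1/(41262 - 347/(3*2)) = 1/(41262 - 1*347/6) = 1/(41262 - 347/6) = 1/(247225/6) = 6/247225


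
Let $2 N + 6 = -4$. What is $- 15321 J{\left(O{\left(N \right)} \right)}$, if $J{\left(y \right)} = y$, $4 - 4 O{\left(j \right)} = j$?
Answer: $- \frac{137889}{4} \approx -34472.0$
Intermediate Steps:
$N = -5$ ($N = -3 + \frac{1}{2} \left(-4\right) = -3 - 2 = -5$)
$O{\left(j \right)} = 1 - \frac{j}{4}$
$- 15321 J{\left(O{\left(N \right)} \right)} = - 15321 \left(1 - - \frac{5}{4}\right) = - 15321 \left(1 + \frac{5}{4}\right) = \left(-15321\right) \frac{9}{4} = - \frac{137889}{4}$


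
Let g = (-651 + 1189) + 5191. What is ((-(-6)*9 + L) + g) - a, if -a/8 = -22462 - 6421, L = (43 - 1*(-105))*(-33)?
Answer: -230165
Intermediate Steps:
L = -4884 (L = (43 + 105)*(-33) = 148*(-33) = -4884)
g = 5729 (g = 538 + 5191 = 5729)
a = 231064 (a = -8*(-22462 - 6421) = -8*(-28883) = 231064)
((-(-6)*9 + L) + g) - a = ((-(-6)*9 - 4884) + 5729) - 1*231064 = ((-1*(-54) - 4884) + 5729) - 231064 = ((54 - 4884) + 5729) - 231064 = (-4830 + 5729) - 231064 = 899 - 231064 = -230165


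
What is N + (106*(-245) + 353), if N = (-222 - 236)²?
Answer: 184147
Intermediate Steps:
N = 209764 (N = (-458)² = 209764)
N + (106*(-245) + 353) = 209764 + (106*(-245) + 353) = 209764 + (-25970 + 353) = 209764 - 25617 = 184147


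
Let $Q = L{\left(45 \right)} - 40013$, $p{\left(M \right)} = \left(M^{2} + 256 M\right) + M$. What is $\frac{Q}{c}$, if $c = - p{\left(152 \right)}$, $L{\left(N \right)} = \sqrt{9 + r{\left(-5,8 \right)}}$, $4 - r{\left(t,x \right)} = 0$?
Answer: $\frac{40013}{62168} - \frac{\sqrt{13}}{62168} \approx 0.64357$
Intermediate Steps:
$r{\left(t,x \right)} = 4$ ($r{\left(t,x \right)} = 4 - 0 = 4 + 0 = 4$)
$p{\left(M \right)} = M^{2} + 257 M$
$L{\left(N \right)} = \sqrt{13}$ ($L{\left(N \right)} = \sqrt{9 + 4} = \sqrt{13}$)
$Q = -40013 + \sqrt{13}$ ($Q = \sqrt{13} - 40013 = -40013 + \sqrt{13} \approx -40009.0$)
$c = -62168$ ($c = - 152 \left(257 + 152\right) = - 152 \cdot 409 = \left(-1\right) 62168 = -62168$)
$\frac{Q}{c} = \frac{-40013 + \sqrt{13}}{-62168} = \left(-40013 + \sqrt{13}\right) \left(- \frac{1}{62168}\right) = \frac{40013}{62168} - \frac{\sqrt{13}}{62168}$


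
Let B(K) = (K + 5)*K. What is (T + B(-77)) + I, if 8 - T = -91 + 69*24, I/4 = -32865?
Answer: -127473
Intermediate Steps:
I = -131460 (I = 4*(-32865) = -131460)
B(K) = K*(5 + K) (B(K) = (5 + K)*K = K*(5 + K))
T = -1557 (T = 8 - (-91 + 69*24) = 8 - (-91 + 1656) = 8 - 1*1565 = 8 - 1565 = -1557)
(T + B(-77)) + I = (-1557 - 77*(5 - 77)) - 131460 = (-1557 - 77*(-72)) - 131460 = (-1557 + 5544) - 131460 = 3987 - 131460 = -127473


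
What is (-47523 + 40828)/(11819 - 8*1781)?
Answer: 6695/2429 ≈ 2.7563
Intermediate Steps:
(-47523 + 40828)/(11819 - 8*1781) = -6695/(11819 - 14248) = -6695/(-2429) = -6695*(-1/2429) = 6695/2429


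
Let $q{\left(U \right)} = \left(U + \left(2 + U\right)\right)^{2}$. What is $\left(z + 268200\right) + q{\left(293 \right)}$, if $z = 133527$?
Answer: $747471$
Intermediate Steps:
$q{\left(U \right)} = \left(2 + 2 U\right)^{2}$
$\left(z + 268200\right) + q{\left(293 \right)} = \left(133527 + 268200\right) + 4 \left(1 + 293\right)^{2} = 401727 + 4 \cdot 294^{2} = 401727 + 4 \cdot 86436 = 401727 + 345744 = 747471$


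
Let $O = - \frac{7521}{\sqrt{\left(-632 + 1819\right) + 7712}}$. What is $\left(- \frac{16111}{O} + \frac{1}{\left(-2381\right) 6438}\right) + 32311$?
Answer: $\frac{495291377057}{15328878} + \frac{16111 \sqrt{8899}}{7521} \approx 32513.0$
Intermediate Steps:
$O = - \frac{7521 \sqrt{8899}}{8899}$ ($O = - \frac{7521}{\sqrt{1187 + 7712}} = - \frac{7521}{\sqrt{8899}} = - 7521 \frac{\sqrt{8899}}{8899} = - \frac{7521 \sqrt{8899}}{8899} \approx -79.727$)
$\left(- \frac{16111}{O} + \frac{1}{\left(-2381\right) 6438}\right) + 32311 = \left(- \frac{16111}{\left(- \frac{7521}{8899}\right) \sqrt{8899}} + \frac{1}{\left(-2381\right) 6438}\right) + 32311 = \left(- 16111 \left(- \frac{\sqrt{8899}}{7521}\right) - \frac{1}{15328878}\right) + 32311 = \left(\frac{16111 \sqrt{8899}}{7521} - \frac{1}{15328878}\right) + 32311 = \left(- \frac{1}{15328878} + \frac{16111 \sqrt{8899}}{7521}\right) + 32311 = \frac{495291377057}{15328878} + \frac{16111 \sqrt{8899}}{7521}$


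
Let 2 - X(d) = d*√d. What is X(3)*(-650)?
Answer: -1300 + 1950*√3 ≈ 2077.5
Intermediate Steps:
X(d) = 2 - d^(3/2) (X(d) = 2 - d*√d = 2 - d^(3/2))
X(3)*(-650) = (2 - 3^(3/2))*(-650) = (2 - 3*√3)*(-650) = -1300 + 1950*√3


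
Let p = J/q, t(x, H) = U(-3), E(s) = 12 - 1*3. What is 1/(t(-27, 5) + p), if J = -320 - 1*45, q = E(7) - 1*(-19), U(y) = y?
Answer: -28/449 ≈ -0.062361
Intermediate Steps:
E(s) = 9 (E(s) = 12 - 3 = 9)
t(x, H) = -3
q = 28 (q = 9 - 1*(-19) = 9 + 19 = 28)
J = -365 (J = -320 - 45 = -365)
p = -365/28 ≈ -13.036
1/(t(-27, 5) + p) = 1/(-3 - 365/28) = 1/(-449/28) = -28/449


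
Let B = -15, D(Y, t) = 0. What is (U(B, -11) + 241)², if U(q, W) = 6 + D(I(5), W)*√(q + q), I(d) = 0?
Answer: 61009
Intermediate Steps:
U(q, W) = 6 (U(q, W) = 6 + 0*√(q + q) = 6 + 0*√(2*q) = 6 + 0*(√2*√q) = 6 + 0 = 6)
(U(B, -11) + 241)² = (6 + 241)² = 247² = 61009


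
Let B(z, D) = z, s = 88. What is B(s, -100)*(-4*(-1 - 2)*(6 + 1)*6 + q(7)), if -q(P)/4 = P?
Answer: 41888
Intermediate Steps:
q(P) = -4*P
B(s, -100)*(-4*(-1 - 2)*(6 + 1)*6 + q(7)) = 88*(-4*(-1 - 2)*(6 + 1)*6 - 4*7) = 88*(-(-12)*7*6 - 28) = 88*(-4*(-21)*6 - 28) = 88*(84*6 - 28) = 88*(504 - 28) = 88*476 = 41888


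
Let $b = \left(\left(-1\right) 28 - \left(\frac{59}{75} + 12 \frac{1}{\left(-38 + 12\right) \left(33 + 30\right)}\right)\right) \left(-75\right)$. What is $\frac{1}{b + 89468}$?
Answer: $\frac{91}{8338007} \approx 1.0914 \cdot 10^{-5}$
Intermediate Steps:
$b = \frac{196419}{91}$ ($b = \left(-28 - \left(\frac{59}{75} + \frac{12}{\left(-26\right) 63}\right)\right) \left(-75\right) = \left(-28 - \left(\frac{59}{75} + \frac{12}{-1638}\right)\right) \left(-75\right) = \left(-28 - \frac{1773}{2275}\right) \left(-75\right) = \left(- \frac{65473}{2275}\right) \left(-75\right) = \frac{196419}{91} \approx 2158.4$)
$\frac{1}{b + 89468} = \frac{1}{\frac{196419}{91} + 89468} = \frac{1}{\frac{8338007}{91}} = \frac{91}{8338007}$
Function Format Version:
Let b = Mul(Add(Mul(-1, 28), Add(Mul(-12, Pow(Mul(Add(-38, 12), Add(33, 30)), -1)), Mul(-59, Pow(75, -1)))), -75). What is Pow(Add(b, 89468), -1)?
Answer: Rational(91, 8338007) ≈ 1.0914e-5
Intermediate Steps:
b = Rational(196419, 91) (b = Mul(Add(-28, Add(Mul(-12, Pow(Mul(-26, 63), -1)), Mul(-59, Rational(1, 75)))), -75) = Mul(Add(-28, Add(Mul(-12, Pow(-1638, -1)), Rational(-59, 75))), -75) = Mul(Add(-28, Add(Mul(-12, Rational(-1, 1638)), Rational(-59, 75))), -75) = Mul(Add(-28, Add(Rational(2, 273), Rational(-59, 75))), -75) = Mul(Add(-28, Rational(-1773, 2275)), -75) = Mul(Rational(-65473, 2275), -75) = Rational(196419, 91) ≈ 2158.4)
Pow(Add(b, 89468), -1) = Pow(Add(Rational(196419, 91), 89468), -1) = Pow(Rational(8338007, 91), -1) = Rational(91, 8338007)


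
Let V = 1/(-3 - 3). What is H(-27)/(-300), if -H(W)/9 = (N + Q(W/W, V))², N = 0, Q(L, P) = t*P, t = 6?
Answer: 3/100 ≈ 0.030000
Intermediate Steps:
V = -⅙ (V = 1/(-6) = -⅙ ≈ -0.16667)
Q(L, P) = 6*P
H(W) = -9 (H(W) = -9*(0 + 6*(-⅙))² = -9*(0 - 1)² = -9*(-1)² = -9*1 = -9)
H(-27)/(-300) = -9/(-300) = -9*(-1/300) = 3/100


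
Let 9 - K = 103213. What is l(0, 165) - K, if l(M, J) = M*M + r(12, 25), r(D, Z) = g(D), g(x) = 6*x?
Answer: 103276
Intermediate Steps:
K = -103204 (K = 9 - 1*103213 = 9 - 103213 = -103204)
r(D, Z) = 6*D
l(M, J) = 72 + M**2 (l(M, J) = M*M + 6*12 = M**2 + 72 = 72 + M**2)
l(0, 165) - K = (72 + 0**2) - 1*(-103204) = (72 + 0) + 103204 = 72 + 103204 = 103276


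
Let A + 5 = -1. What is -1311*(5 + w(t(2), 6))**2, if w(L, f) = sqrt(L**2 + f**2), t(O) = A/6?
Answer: -81282 - 13110*sqrt(37) ≈ -1.6103e+5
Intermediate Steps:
A = -6 (A = -5 - 1 = -6)
t(O) = -1 (t(O) = -6/6 = -6*1/6 = -1)
-1311*(5 + w(t(2), 6))**2 = -1311*(5 + sqrt((-1)**2 + 6**2))**2 = -1311*(5 + sqrt(1 + 36))**2 = -1311*(5 + sqrt(37))**2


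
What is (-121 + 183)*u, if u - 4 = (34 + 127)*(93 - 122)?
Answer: -289230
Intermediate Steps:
u = -4665 (u = 4 + (34 + 127)*(93 - 122) = 4 + 161*(-29) = 4 - 4669 = -4665)
(-121 + 183)*u = (-121 + 183)*(-4665) = 62*(-4665) = -289230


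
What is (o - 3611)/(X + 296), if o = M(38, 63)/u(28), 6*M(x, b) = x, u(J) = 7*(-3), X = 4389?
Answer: -227512/295155 ≈ -0.77082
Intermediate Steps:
u(J) = -21
M(x, b) = x/6
o = -19/63 (o = ((1/6)*38)/(-21) = (19/3)*(-1/21) = -19/63 ≈ -0.30159)
(o - 3611)/(X + 296) = (-19/63 - 3611)/(4389 + 296) = -227512/63/4685 = -227512/63*1/4685 = -227512/295155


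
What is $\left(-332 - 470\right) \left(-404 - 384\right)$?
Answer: $631976$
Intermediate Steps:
$\left(-332 - 470\right) \left(-404 - 384\right) = \left(-802\right) \left(-788\right) = 631976$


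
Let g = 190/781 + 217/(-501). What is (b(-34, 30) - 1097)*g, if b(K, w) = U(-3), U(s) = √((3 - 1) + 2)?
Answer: 27114755/130427 ≈ 207.89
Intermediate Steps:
U(s) = 2 (U(s) = √(2 + 2) = √4 = 2)
b(K, w) = 2
g = -74287/391281 (g = 190*(1/781) + 217*(-1/501) = 190/781 - 217/501 = -74287/391281 ≈ -0.18986)
(b(-34, 30) - 1097)*g = (2 - 1097)*(-74287/391281) = -1095*(-74287/391281) = 27114755/130427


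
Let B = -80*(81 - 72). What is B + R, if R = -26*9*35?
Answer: -8910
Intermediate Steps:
R = -8190 (R = -234*35 = -8190)
B = -720 (B = -80*9 = -720)
B + R = -720 - 8190 = -8910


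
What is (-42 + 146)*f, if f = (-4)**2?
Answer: 1664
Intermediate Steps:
f = 16
(-42 + 146)*f = (-42 + 146)*16 = 104*16 = 1664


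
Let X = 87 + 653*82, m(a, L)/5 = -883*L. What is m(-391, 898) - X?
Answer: -4018303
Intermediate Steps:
m(a, L) = -4415*L (m(a, L) = 5*(-883*L) = -4415*L)
X = 53633 (X = 87 + 53546 = 53633)
m(-391, 898) - X = -4415*898 - 1*53633 = -3964670 - 53633 = -4018303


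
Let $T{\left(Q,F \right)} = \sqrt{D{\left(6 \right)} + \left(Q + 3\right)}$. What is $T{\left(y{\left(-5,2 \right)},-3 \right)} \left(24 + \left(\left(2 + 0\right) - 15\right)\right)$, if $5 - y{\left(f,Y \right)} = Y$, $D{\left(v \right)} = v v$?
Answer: $11 \sqrt{42} \approx 71.288$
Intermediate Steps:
$D{\left(v \right)} = v^{2}$
$y{\left(f,Y \right)} = 5 - Y$
$T{\left(Q,F \right)} = \sqrt{39 + Q}$ ($T{\left(Q,F \right)} = \sqrt{6^{2} + \left(Q + 3\right)} = \sqrt{36 + \left(3 + Q\right)} = \sqrt{39 + Q}$)
$T{\left(y{\left(-5,2 \right)},-3 \right)} \left(24 + \left(\left(2 + 0\right) - 15\right)\right) = \sqrt{39 + \left(5 - 2\right)} \left(24 + \left(\left(2 + 0\right) - 15\right)\right) = \sqrt{39 + \left(5 - 2\right)} \left(24 + \left(2 - 15\right)\right) = \sqrt{39 + 3} \left(24 - 13\right) = \sqrt{42} \cdot 11 = 11 \sqrt{42}$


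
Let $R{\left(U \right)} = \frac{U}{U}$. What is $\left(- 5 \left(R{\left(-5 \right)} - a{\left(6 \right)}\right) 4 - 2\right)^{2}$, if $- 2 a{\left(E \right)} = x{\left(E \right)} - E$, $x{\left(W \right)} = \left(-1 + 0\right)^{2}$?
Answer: $784$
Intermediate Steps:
$R{\left(U \right)} = 1$
$x{\left(W \right)} = 1$ ($x{\left(W \right)} = \left(-1\right)^{2} = 1$)
$a{\left(E \right)} = - \frac{1}{2} + \frac{E}{2}$ ($a{\left(E \right)} = - \frac{1 - E}{2} = - \frac{1}{2} + \frac{E}{2}$)
$\left(- 5 \left(R{\left(-5 \right)} - a{\left(6 \right)}\right) 4 - 2\right)^{2} = \left(- 5 \left(1 - \left(- \frac{1}{2} + \frac{1}{2} \cdot 6\right)\right) 4 - 2\right)^{2} = \left(- 5 \left(1 - \left(- \frac{1}{2} + 3\right)\right) 4 - 2\right)^{2} = \left(- 5 \left(1 - \frac{5}{2}\right) 4 - 2\right)^{2} = \left(\left(-5\right) \left(- \frac{3}{2}\right) 4 - 2\right)^{2} = \left(\frac{15}{2} \cdot 4 - 2\right)^{2} = \left(30 - 2\right)^{2} = 28^{2} = 784$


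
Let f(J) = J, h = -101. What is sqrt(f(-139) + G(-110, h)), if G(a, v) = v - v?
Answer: I*sqrt(139) ≈ 11.79*I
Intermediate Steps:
G(a, v) = 0
sqrt(f(-139) + G(-110, h)) = sqrt(-139 + 0) = sqrt(-139) = I*sqrt(139)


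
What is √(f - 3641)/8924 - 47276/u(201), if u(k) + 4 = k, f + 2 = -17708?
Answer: -47276/197 + I*√21351/8924 ≈ -239.98 + 0.016374*I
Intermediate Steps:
f = -17710 (f = -2 - 17708 = -17710)
u(k) = -4 + k
√(f - 3641)/8924 - 47276/u(201) = √(-17710 - 3641)/8924 - 47276/(-4 + 201) = √(-21351)*(1/8924) - 47276/197 = (I*√21351)*(1/8924) - 47276*1/197 = I*√21351/8924 - 47276/197 = -47276/197 + I*√21351/8924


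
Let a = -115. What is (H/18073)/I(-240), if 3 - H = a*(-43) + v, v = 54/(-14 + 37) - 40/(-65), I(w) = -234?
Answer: 246424/210749253 ≈ 0.0011693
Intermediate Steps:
v = 886/299 (v = 54/23 - 40*(-1/65) = 54*(1/23) + 8/13 = 54/23 + 8/13 = 886/299 ≈ 2.9632)
H = -1478544/299 (H = 3 - (-115*(-43) + 886/299) = 3 - (4945 + 886/299) = 3 - 1*1479441/299 = 3 - 1479441/299 = -1478544/299 ≈ -4945.0)
(H/18073)/I(-240) = -1478544/299/18073/(-234) = -1478544/299*1/18073*(-1/234) = -1478544/5403827*(-1/234) = 246424/210749253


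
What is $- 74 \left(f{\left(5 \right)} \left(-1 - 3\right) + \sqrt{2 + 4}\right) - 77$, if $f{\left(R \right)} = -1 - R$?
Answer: $-1853 - 74 \sqrt{6} \approx -2034.3$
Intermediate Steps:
$- 74 \left(f{\left(5 \right)} \left(-1 - 3\right) + \sqrt{2 + 4}\right) - 77 = - 74 \left(\left(-1 - 5\right) \left(-1 - 3\right) + \sqrt{2 + 4}\right) - 77 = - 74 \left(\left(-1 - 5\right) \left(-4\right) + \sqrt{6}\right) - 77 = - 74 \left(\left(-6\right) \left(-4\right) + \sqrt{6}\right) - 77 = - 74 \left(24 + \sqrt{6}\right) - 77 = \left(-1776 - 74 \sqrt{6}\right) - 77 = -1853 - 74 \sqrt{6}$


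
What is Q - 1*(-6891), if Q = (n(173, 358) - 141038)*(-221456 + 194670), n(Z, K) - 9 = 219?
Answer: 3771743551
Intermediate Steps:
n(Z, K) = 228 (n(Z, K) = 9 + 219 = 228)
Q = 3771736660 (Q = (228 - 141038)*(-221456 + 194670) = -140810*(-26786) = 3771736660)
Q - 1*(-6891) = 3771736660 - 1*(-6891) = 3771736660 + 6891 = 3771743551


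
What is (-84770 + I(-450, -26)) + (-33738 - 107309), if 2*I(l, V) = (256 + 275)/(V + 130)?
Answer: -46969405/208 ≈ -2.2581e+5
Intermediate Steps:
I(l, V) = 531/(2*(130 + V)) (I(l, V) = ((256 + 275)/(V + 130))/2 = (531/(130 + V))/2 = 531/(2*(130 + V)))
(-84770 + I(-450, -26)) + (-33738 - 107309) = (-84770 + 531/(2*(130 - 26))) + (-33738 - 107309) = (-84770 + (531/2)/104) - 141047 = (-84770 + (531/2)*(1/104)) - 141047 = (-84770 + 531/208) - 141047 = -17631629/208 - 141047 = -46969405/208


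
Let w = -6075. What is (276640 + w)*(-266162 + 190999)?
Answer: -20336477095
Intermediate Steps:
(276640 + w)*(-266162 + 190999) = (276640 - 6075)*(-266162 + 190999) = 270565*(-75163) = -20336477095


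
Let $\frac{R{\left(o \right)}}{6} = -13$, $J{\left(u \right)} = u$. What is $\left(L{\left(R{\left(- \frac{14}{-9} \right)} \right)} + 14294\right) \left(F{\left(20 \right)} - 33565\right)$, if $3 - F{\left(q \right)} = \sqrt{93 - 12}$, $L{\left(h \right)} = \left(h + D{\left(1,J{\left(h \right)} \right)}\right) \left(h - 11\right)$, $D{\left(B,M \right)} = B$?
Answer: $-709925937$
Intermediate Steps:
$R{\left(o \right)} = -78$ ($R{\left(o \right)} = 6 \left(-13\right) = -78$)
$L{\left(h \right)} = \left(1 + h\right) \left(-11 + h\right)$ ($L{\left(h \right)} = \left(h + 1\right) \left(h - 11\right) = \left(1 + h\right) \left(-11 + h\right)$)
$F{\left(q \right)} = -6$ ($F{\left(q \right)} = 3 - \sqrt{93 - 12} = 3 - \sqrt{81} = 3 - 9 = -6$)
$\left(L{\left(R{\left(- \frac{14}{-9} \right)} \right)} + 14294\right) \left(F{\left(20 \right)} - 33565\right) = \left(\left(-11 + \left(-78\right)^{2} - -780\right) + 14294\right) \left(-6 - 33565\right) = \left(\left(-11 + 6084 + 780\right) + 14294\right) \left(-33571\right) = \left(6853 + 14294\right) \left(-33571\right) = 21147 \left(-33571\right) = -709925937$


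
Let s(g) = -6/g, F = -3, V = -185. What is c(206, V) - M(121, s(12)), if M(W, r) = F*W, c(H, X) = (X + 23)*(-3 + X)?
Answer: 30819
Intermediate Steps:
c(H, X) = (-3 + X)*(23 + X) (c(H, X) = (23 + X)*(-3 + X) = (-3 + X)*(23 + X))
M(W, r) = -3*W
c(206, V) - M(121, s(12)) = (-69 + (-185)² + 20*(-185)) - (-3)*121 = (-69 + 34225 - 3700) - 1*(-363) = 30456 + 363 = 30819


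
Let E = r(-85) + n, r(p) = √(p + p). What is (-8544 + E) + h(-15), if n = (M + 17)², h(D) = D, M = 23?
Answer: -6959 + I*√170 ≈ -6959.0 + 13.038*I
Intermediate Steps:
r(p) = √2*√p (r(p) = √(2*p) = √2*√p)
n = 1600 (n = (23 + 17)² = 40² = 1600)
E = 1600 + I*√170 (E = √2*√(-85) + 1600 = √2*(I*√85) + 1600 = I*√170 + 1600 = 1600 + I*√170 ≈ 1600.0 + 13.038*I)
(-8544 + E) + h(-15) = (-8544 + (1600 + I*√170)) - 15 = (-6944 + I*√170) - 15 = -6959 + I*√170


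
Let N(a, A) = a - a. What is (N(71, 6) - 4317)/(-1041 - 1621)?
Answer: 4317/2662 ≈ 1.6217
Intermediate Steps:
N(a, A) = 0
(N(71, 6) - 4317)/(-1041 - 1621) = (0 - 4317)/(-1041 - 1621) = -4317/(-2662) = -4317*(-1/2662) = 4317/2662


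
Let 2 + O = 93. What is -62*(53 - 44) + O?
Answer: -467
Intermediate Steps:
O = 91 (O = -2 + 93 = 91)
-62*(53 - 44) + O = -62*(53 - 44) + 91 = -62*9 + 91 = -558 + 91 = -467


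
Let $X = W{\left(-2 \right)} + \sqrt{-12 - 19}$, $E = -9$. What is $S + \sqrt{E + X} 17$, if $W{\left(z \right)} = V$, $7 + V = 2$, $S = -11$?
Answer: $-11 + 17 \sqrt{-14 + i \sqrt{31}} \approx 1.4142 + 64.808 i$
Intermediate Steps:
$V = -5$ ($V = -7 + 2 = -5$)
$W{\left(z \right)} = -5$
$X = -5 + i \sqrt{31}$ ($X = -5 + \sqrt{-12 - 19} = -5 + \sqrt{-31} = -5 + i \sqrt{31} \approx -5.0 + 5.5678 i$)
$S + \sqrt{E + X} 17 = -11 + \sqrt{-9 - \left(5 - i \sqrt{31}\right)} 17 = -11 + \sqrt{-14 + i \sqrt{31}} \cdot 17 = -11 + 17 \sqrt{-14 + i \sqrt{31}}$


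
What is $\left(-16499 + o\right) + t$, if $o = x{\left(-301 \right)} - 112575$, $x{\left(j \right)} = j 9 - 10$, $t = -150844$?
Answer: $-282637$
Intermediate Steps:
$x{\left(j \right)} = -10 + 9 j$ ($x{\left(j \right)} = 9 j - 10 = -10 + 9 j$)
$o = -115294$ ($o = \left(-10 + 9 \left(-301\right)\right) - 112575 = \left(-10 - 2709\right) - 112575 = -2719 - 112575 = -115294$)
$\left(-16499 + o\right) + t = \left(-16499 - 115294\right) - 150844 = -131793 - 150844 = -282637$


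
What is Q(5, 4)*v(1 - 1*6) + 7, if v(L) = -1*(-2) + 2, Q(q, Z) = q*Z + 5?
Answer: 107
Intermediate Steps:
Q(q, Z) = 5 + Z*q (Q(q, Z) = Z*q + 5 = 5 + Z*q)
v(L) = 4 (v(L) = 2 + 2 = 4)
Q(5, 4)*v(1 - 1*6) + 7 = (5 + 4*5)*4 + 7 = (5 + 20)*4 + 7 = 25*4 + 7 = 100 + 7 = 107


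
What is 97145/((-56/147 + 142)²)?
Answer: 42840945/8844676 ≈ 4.8437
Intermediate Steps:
97145/((-56/147 + 142)²) = 97145/((-1*8/21 + 142)²) = 97145/((-8/21 + 142)²) = 97145/((2974/21)²) = 97145/(8844676/441) = 97145*(441/8844676) = 42840945/8844676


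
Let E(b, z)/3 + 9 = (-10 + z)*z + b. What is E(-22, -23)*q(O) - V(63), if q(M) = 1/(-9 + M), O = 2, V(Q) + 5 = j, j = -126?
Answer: -181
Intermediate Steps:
V(Q) = -131 (V(Q) = -5 - 126 = -131)
E(b, z) = -27 + 3*b + 3*z*(-10 + z) (E(b, z) = -27 + 3*((-10 + z)*z + b) = -27 + 3*(z*(-10 + z) + b) = -27 + 3*(b + z*(-10 + z)) = -27 + (3*b + 3*z*(-10 + z)) = -27 + 3*b + 3*z*(-10 + z))
E(-22, -23)*q(O) - V(63) = (-27 - 30*(-23) + 3*(-22) + 3*(-23)²)/(-9 + 2) - 1*(-131) = (-27 + 690 - 66 + 3*529)/(-7) + 131 = (-27 + 690 - 66 + 1587)*(-⅐) + 131 = 2184*(-⅐) + 131 = -312 + 131 = -181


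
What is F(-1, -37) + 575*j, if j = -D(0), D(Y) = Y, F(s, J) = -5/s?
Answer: 5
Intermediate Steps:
j = 0 (j = -1*0 = 0)
F(-1, -37) + 575*j = -5/(-1) + 575*0 = -5*(-1) + 0 = 5 + 0 = 5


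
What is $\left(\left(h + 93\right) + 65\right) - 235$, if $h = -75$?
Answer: $-152$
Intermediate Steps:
$\left(\left(h + 93\right) + 65\right) - 235 = \left(\left(-75 + 93\right) + 65\right) - 235 = \left(18 + 65\right) - 235 = 83 - 235 = -152$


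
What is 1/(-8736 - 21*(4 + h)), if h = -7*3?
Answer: -1/8379 ≈ -0.00011935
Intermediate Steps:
h = -21
1/(-8736 - 21*(4 + h)) = 1/(-8736 - 21*(4 - 21)) = 1/(-8736 - 21*(-17)) = 1/(-8736 + 357) = 1/(-8379) = -1/8379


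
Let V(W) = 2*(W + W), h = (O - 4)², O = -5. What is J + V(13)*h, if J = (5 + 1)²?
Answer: 4248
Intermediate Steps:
J = 36 (J = 6² = 36)
h = 81 (h = (-5 - 4)² = (-9)² = 81)
V(W) = 4*W (V(W) = 2*(2*W) = 4*W)
J + V(13)*h = 36 + (4*13)*81 = 36 + 52*81 = 36 + 4212 = 4248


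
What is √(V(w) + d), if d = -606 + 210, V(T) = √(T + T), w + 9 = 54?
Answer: √(-396 + 3*√10) ≈ 19.66*I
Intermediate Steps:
w = 45 (w = -9 + 54 = 45)
V(T) = √2*√T (V(T) = √(2*T) = √2*√T)
d = -396
√(V(w) + d) = √(√2*√45 - 396) = √(√2*(3*√5) - 396) = √(3*√10 - 396) = √(-396 + 3*√10)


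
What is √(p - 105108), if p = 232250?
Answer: √127142 ≈ 356.57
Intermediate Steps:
√(p - 105108) = √(232250 - 105108) = √127142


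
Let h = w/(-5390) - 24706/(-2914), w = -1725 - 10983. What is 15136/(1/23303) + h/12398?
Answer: 17170894012332265273/48682172770 ≈ 3.5271e+8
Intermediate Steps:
w = -12708
h = 42549113/3926615 (h = -12708/(-5390) - 24706/(-2914) = -12708*(-1/5390) - 24706*(-1/2914) = 6354/2695 + 12353/1457 = 42549113/3926615 ≈ 10.836)
15136/(1/23303) + h/12398 = 15136/(1/23303) + (42549113/3926615)/12398 = 15136/(1/23303) + (42549113/3926615)*(1/12398) = 15136*23303 + 42549113/48682172770 = 352714208 + 42549113/48682172770 = 17170894012332265273/48682172770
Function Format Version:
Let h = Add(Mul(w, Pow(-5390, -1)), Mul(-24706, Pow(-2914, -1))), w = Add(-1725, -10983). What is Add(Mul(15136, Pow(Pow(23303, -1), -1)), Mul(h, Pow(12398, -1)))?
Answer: Rational(17170894012332265273, 48682172770) ≈ 3.5271e+8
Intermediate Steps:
w = -12708
h = Rational(42549113, 3926615) (h = Add(Mul(-12708, Pow(-5390, -1)), Mul(-24706, Pow(-2914, -1))) = Add(Mul(-12708, Rational(-1, 5390)), Mul(-24706, Rational(-1, 2914))) = Add(Rational(6354, 2695), Rational(12353, 1457)) = Rational(42549113, 3926615) ≈ 10.836)
Add(Mul(15136, Pow(Pow(23303, -1), -1)), Mul(h, Pow(12398, -1))) = Add(Mul(15136, Pow(Pow(23303, -1), -1)), Mul(Rational(42549113, 3926615), Pow(12398, -1))) = Add(Mul(15136, Pow(Rational(1, 23303), -1)), Mul(Rational(42549113, 3926615), Rational(1, 12398))) = Add(Mul(15136, 23303), Rational(42549113, 48682172770)) = Add(352714208, Rational(42549113, 48682172770)) = Rational(17170894012332265273, 48682172770)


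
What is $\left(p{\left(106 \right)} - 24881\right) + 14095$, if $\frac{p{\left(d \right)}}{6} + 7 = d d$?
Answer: $56588$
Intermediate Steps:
$p{\left(d \right)} = -42 + 6 d^{2}$ ($p{\left(d \right)} = -42 + 6 d d = -42 + 6 d^{2}$)
$\left(p{\left(106 \right)} - 24881\right) + 14095 = \left(\left(-42 + 6 \cdot 106^{2}\right) - 24881\right) + 14095 = \left(\left(-42 + 6 \cdot 11236\right) - 24881\right) + 14095 = \left(\left(-42 + 67416\right) - 24881\right) + 14095 = \left(67374 - 24881\right) + 14095 = 42493 + 14095 = 56588$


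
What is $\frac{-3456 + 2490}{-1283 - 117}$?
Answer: $\frac{69}{100} \approx 0.69$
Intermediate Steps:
$\frac{-3456 + 2490}{-1283 - 117} = - \frac{966}{-1400} = \left(-966\right) \left(- \frac{1}{1400}\right) = \frac{69}{100}$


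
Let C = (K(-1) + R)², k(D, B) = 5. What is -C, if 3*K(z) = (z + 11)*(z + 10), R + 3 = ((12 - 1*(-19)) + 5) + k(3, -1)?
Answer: -4624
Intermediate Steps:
R = 38 (R = -3 + (((12 - 1*(-19)) + 5) + 5) = -3 + (((12 + 19) + 5) + 5) = -3 + ((31 + 5) + 5) = -3 + (36 + 5) = -3 + 41 = 38)
K(z) = (10 + z)*(11 + z)/3 (K(z) = ((z + 11)*(z + 10))/3 = ((11 + z)*(10 + z))/3 = ((10 + z)*(11 + z))/3 = (10 + z)*(11 + z)/3)
C = 4624 (C = ((110/3 + 7*(-1) + (⅓)*(-1)²) + 38)² = ((110/3 - 7 + (⅓)*1) + 38)² = ((110/3 - 7 + ⅓) + 38)² = (30 + 38)² = 68² = 4624)
-C = -1*4624 = -4624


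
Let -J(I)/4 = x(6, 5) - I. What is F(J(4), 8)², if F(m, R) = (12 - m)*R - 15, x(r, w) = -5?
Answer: 42849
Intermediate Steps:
J(I) = 20 + 4*I (J(I) = -4*(-5 - I) = 20 + 4*I)
F(m, R) = -15 + R*(12 - m) (F(m, R) = R*(12 - m) - 15 = -15 + R*(12 - m))
F(J(4), 8)² = (-15 + 12*8 - 1*8*(20 + 4*4))² = (-15 + 96 - 1*8*(20 + 16))² = (-15 + 96 - 1*8*36)² = (-15 + 96 - 288)² = (-207)² = 42849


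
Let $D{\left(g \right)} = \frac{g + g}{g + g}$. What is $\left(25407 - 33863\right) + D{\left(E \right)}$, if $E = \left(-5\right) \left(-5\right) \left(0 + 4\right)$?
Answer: $-8455$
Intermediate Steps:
$E = 100$ ($E = 25 \cdot 4 = 100$)
$D{\left(g \right)} = 1$ ($D{\left(g \right)} = \frac{2 g}{2 g} = 2 g \frac{1}{2 g} = 1$)
$\left(25407 - 33863\right) + D{\left(E \right)} = \left(25407 - 33863\right) + 1 = -8456 + 1 = -8455$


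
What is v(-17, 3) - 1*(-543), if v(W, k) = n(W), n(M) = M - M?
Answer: 543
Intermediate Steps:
n(M) = 0
v(W, k) = 0
v(-17, 3) - 1*(-543) = 0 - 1*(-543) = 0 + 543 = 543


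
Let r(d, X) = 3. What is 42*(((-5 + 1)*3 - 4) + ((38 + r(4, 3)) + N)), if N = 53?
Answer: 3276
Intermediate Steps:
42*(((-5 + 1)*3 - 4) + ((38 + r(4, 3)) + N)) = 42*(((-5 + 1)*3 - 4) + ((38 + 3) + 53)) = 42*((-4*3 - 4) + (41 + 53)) = 42*((-12 - 4) + 94) = 42*(-16 + 94) = 42*78 = 3276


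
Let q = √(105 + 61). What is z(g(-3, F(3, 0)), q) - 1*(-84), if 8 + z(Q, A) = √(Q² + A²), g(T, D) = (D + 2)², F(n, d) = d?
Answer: 76 + √182 ≈ 89.491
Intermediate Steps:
q = √166 ≈ 12.884
g(T, D) = (2 + D)²
z(Q, A) = -8 + √(A² + Q²) (z(Q, A) = -8 + √(Q² + A²) = -8 + √(A² + Q²))
z(g(-3, F(3, 0)), q) - 1*(-84) = (-8 + √((√166)² + ((2 + 0)²)²)) - 1*(-84) = (-8 + √(166 + (2²)²)) + 84 = (-8 + √(166 + 4²)) + 84 = (-8 + √(166 + 16)) + 84 = (-8 + √182) + 84 = 76 + √182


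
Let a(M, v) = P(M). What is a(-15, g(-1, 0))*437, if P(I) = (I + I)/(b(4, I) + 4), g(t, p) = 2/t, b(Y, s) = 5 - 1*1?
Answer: -6555/4 ≈ -1638.8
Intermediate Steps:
b(Y, s) = 4 (b(Y, s) = 5 - 1 = 4)
P(I) = I/4 (P(I) = (I + I)/(4 + 4) = (2*I)/8 = (2*I)*(1/8) = I/4)
a(M, v) = M/4
a(-15, g(-1, 0))*437 = ((1/4)*(-15))*437 = -15/4*437 = -6555/4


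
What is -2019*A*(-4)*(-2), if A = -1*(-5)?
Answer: -80760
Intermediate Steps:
A = 5
-2019*A*(-4)*(-2) = -2019*5*(-4)*(-2) = -(-40380)*(-2) = -2019*40 = -80760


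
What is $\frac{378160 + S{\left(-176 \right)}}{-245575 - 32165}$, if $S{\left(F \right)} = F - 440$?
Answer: $- \frac{31462}{23145} \approx -1.3593$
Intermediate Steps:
$S{\left(F \right)} = -440 + F$
$\frac{378160 + S{\left(-176 \right)}}{-245575 - 32165} = \frac{378160 - 616}{-245575 - 32165} = \frac{378160 - 616}{-277740} = 377544 \left(- \frac{1}{277740}\right) = - \frac{31462}{23145}$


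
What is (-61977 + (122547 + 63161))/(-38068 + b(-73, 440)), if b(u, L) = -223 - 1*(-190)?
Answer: -123731/38101 ≈ -3.2474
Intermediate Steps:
b(u, L) = -33 (b(u, L) = -223 + 190 = -33)
(-61977 + (122547 + 63161))/(-38068 + b(-73, 440)) = (-61977 + (122547 + 63161))/(-38068 - 33) = (-61977 + 185708)/(-38101) = 123731*(-1/38101) = -123731/38101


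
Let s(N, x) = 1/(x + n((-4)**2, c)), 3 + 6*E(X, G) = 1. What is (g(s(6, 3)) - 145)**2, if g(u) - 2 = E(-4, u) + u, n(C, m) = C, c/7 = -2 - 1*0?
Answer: 66699889/3249 ≈ 20529.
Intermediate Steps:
E(X, G) = -1/3 (E(X, G) = -1/2 + (1/6)*1 = -1/2 + 1/6 = -1/3)
c = -14 (c = 7*(-2 - 1*0) = 7*(-2 + 0) = 7*(-2) = -14)
s(N, x) = 1/(16 + x) (s(N, x) = 1/(x + (-4)**2) = 1/(x + 16) = 1/(16 + x))
g(u) = 5/3 + u (g(u) = 2 + (-1/3 + u) = 5/3 + u)
(g(s(6, 3)) - 145)**2 = ((5/3 + 1/(16 + 3)) - 145)**2 = ((5/3 + 1/19) - 145)**2 = (98/57 - 145)**2 = (-8167/57)**2 = 66699889/3249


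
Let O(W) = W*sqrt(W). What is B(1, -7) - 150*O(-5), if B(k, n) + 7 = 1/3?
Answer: -20/3 + 750*I*sqrt(5) ≈ -6.6667 + 1677.1*I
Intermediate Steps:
B(k, n) = -20/3 (B(k, n) = -7 + 1/3 = -20/3)
O(W) = W**(3/2)
B(1, -7) - 150*O(-5) = -20/3 - (-750)*I*sqrt(5) = -20/3 + 750*I*sqrt(5)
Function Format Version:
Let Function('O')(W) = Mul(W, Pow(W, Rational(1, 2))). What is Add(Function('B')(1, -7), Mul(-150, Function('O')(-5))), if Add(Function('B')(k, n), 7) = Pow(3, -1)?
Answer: Add(Rational(-20, 3), Mul(750, I, Pow(5, Rational(1, 2)))) ≈ Add(-6.6667, Mul(1677.1, I))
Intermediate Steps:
Function('B')(k, n) = Rational(-20, 3) (Function('B')(k, n) = Add(-7, Pow(3, -1)) = Add(-7, Rational(1, 3)) = Rational(-20, 3))
Function('O')(W) = Pow(W, Rational(3, 2))
Add(Function('B')(1, -7), Mul(-150, Function('O')(-5))) = Add(Rational(-20, 3), Mul(-150, Pow(-5, Rational(3, 2)))) = Add(Rational(-20, 3), Mul(-150, Mul(-5, I, Pow(5, Rational(1, 2))))) = Add(Rational(-20, 3), Mul(750, I, Pow(5, Rational(1, 2))))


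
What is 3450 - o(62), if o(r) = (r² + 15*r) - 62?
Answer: -1262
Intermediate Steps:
o(r) = -62 + r² + 15*r
3450 - o(62) = 3450 - (-62 + 62² + 15*62) = 3450 - (-62 + 3844 + 930) = 3450 - 1*4712 = 3450 - 4712 = -1262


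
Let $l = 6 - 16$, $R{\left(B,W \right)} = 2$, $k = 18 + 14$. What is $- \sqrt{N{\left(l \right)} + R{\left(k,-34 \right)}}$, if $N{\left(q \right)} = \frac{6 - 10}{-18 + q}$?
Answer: $- \frac{\sqrt{105}}{7} \approx -1.4639$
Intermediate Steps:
$k = 32$
$l = -10$
$N{\left(q \right)} = - \frac{4}{-18 + q}$
$- \sqrt{N{\left(l \right)} + R{\left(k,-34 \right)}} = - \sqrt{- \frac{4}{-18 - 10} + 2} = - \sqrt{- \frac{4}{-28} + 2} = - \sqrt{\left(-4\right) \left(- \frac{1}{28}\right) + 2} = - \sqrt{\frac{1}{7} + 2} = - \sqrt{\frac{15}{7}} = - \frac{\sqrt{105}}{7}$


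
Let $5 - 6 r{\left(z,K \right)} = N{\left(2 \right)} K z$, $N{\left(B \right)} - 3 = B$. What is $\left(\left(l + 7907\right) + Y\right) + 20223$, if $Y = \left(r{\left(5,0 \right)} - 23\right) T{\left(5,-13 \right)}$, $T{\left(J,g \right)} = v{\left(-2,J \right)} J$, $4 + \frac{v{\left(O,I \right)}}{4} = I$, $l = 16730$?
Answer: $\frac{133250}{3} \approx 44417.0$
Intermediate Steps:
$N{\left(B \right)} = 3 + B$
$v{\left(O,I \right)} = -16 + 4 I$
$r{\left(z,K \right)} = \frac{5}{6} - \frac{5 K z}{6}$ ($r{\left(z,K \right)} = \frac{5}{6} - \frac{\left(3 + 2\right) K z}{6} = \frac{5}{6} - \frac{5 K z}{6}$)
$T{\left(J,g \right)} = J \left(-16 + 4 J\right)$ ($T{\left(J,g \right)} = \left(-16 + 4 J\right) J = J \left(-16 + 4 J\right)$)
$Y = - \frac{1330}{3}$ ($Y = \left(\left(\frac{5}{6} - 0 \cdot 5\right) - 23\right) 4 \cdot 5 \left(-4 + 5\right) = \left(\left(\frac{5}{6} + 0\right) - 23\right) 4 \cdot 5 \cdot 1 = \left(\frac{5}{6} - 23\right) 20 = \left(- \frac{133}{6}\right) 20 = - \frac{1330}{3} \approx -443.33$)
$\left(\left(l + 7907\right) + Y\right) + 20223 = \left(\left(16730 + 7907\right) - \frac{1330}{3}\right) + 20223 = \left(24637 - \frac{1330}{3}\right) + 20223 = \frac{72581}{3} + 20223 = \frac{133250}{3}$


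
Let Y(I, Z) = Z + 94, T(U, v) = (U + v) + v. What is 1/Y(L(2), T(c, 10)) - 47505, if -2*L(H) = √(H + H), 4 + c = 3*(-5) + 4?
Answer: -4702994/99 ≈ -47505.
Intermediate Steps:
c = -15 (c = -4 + (3*(-5) + 4) = -4 + (-15 + 4) = -4 - 11 = -15)
L(H) = -√2*√H/2 (L(H) = -√(H + H)/2 = -√2*√H/2)
T(U, v) = U + 2*v
Y(I, Z) = 94 + Z
1/Y(L(2), T(c, 10)) - 47505 = 1/(94 + (-15 + 2*10)) - 47505 = 1/(94 + (-15 + 20)) - 47505 = 1/(94 + 5) - 47505 = 1/99 - 47505 = -4702994/99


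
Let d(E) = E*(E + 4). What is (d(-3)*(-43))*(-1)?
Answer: -129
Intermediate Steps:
d(E) = E*(4 + E)
(d(-3)*(-43))*(-1) = (-3*(4 - 3)*(-43))*(-1) = (-3*1*(-43))*(-1) = -3*(-43)*(-1) = 129*(-1) = -129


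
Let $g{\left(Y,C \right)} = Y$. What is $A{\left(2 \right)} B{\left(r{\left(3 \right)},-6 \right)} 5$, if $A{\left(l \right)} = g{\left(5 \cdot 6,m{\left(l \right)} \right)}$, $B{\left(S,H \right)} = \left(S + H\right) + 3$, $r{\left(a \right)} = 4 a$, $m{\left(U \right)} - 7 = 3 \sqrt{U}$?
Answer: $1350$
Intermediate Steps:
$m{\left(U \right)} = 7 + 3 \sqrt{U}$
$B{\left(S,H \right)} = 3 + H + S$ ($B{\left(S,H \right)} = \left(H + S\right) + 3 = 3 + H + S$)
$A{\left(l \right)} = 30$ ($A{\left(l \right)} = 5 \cdot 6 = 30$)
$A{\left(2 \right)} B{\left(r{\left(3 \right)},-6 \right)} 5 = 30 \left(3 - 6 + 4 \cdot 3\right) 5 = 30 \left(3 - 6 + 12\right) 5 = 30 \cdot 9 \cdot 5 = 270 \cdot 5 = 1350$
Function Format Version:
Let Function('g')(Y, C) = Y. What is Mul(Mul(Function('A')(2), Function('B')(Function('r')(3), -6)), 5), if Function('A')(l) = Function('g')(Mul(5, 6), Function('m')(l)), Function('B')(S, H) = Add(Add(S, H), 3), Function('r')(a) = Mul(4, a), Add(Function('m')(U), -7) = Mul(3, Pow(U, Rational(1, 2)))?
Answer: 1350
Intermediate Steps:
Function('m')(U) = Add(7, Mul(3, Pow(U, Rational(1, 2))))
Function('B')(S, H) = Add(3, H, S) (Function('B')(S, H) = Add(Add(H, S), 3) = Add(3, H, S))
Function('A')(l) = 30 (Function('A')(l) = Mul(5, 6) = 30)
Mul(Mul(Function('A')(2), Function('B')(Function('r')(3), -6)), 5) = Mul(Mul(30, Add(3, -6, Mul(4, 3))), 5) = Mul(Mul(30, Add(3, -6, 12)), 5) = Mul(Mul(30, 9), 5) = Mul(270, 5) = 1350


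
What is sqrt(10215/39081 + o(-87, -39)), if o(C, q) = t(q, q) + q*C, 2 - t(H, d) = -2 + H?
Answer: sqrt(583142933779)/13027 ≈ 58.620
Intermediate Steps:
t(H, d) = 4 - H (t(H, d) = 2 - (-2 + H) = 2 + (2 - H) = 4 - H)
o(C, q) = 4 - q + C*q (o(C, q) = (4 - q) + q*C = (4 - q) + C*q = 4 - q + C*q)
sqrt(10215/39081 + o(-87, -39)) = sqrt(10215/39081 + (4 - 1*(-39) - 87*(-39))) = sqrt(10215*(1/39081) + (4 + 39 + 3393)) = sqrt(3405/13027 + 3436) = sqrt(44764177/13027) = sqrt(583142933779)/13027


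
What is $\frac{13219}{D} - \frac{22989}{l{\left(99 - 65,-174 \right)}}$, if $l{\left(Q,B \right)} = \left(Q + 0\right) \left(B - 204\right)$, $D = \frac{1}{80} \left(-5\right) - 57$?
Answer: $- \frac{899086817}{3911292} \approx -229.87$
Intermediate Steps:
$D = - \frac{913}{16}$ ($D = \frac{1}{80} \left(-5\right) - 57 = - \frac{1}{16} - 57 = - \frac{913}{16} \approx -57.063$)
$l{\left(Q,B \right)} = Q \left(-204 + B\right)$
$\frac{13219}{D} - \frac{22989}{l{\left(99 - 65,-174 \right)}} = \frac{13219}{- \frac{913}{16}} - \frac{22989}{\left(99 - 65\right) \left(-204 - 174\right)} = 13219 \left(- \frac{16}{913}\right) - \frac{22989}{\left(99 - 65\right) \left(-378\right)} = - \frac{211504}{913} - \frac{22989}{34 \left(-378\right)} = - \frac{211504}{913} - \frac{22989}{-12852} = - \frac{211504}{913} - - \frac{7663}{4284} = - \frac{211504}{913} + \frac{7663}{4284} = - \frac{899086817}{3911292}$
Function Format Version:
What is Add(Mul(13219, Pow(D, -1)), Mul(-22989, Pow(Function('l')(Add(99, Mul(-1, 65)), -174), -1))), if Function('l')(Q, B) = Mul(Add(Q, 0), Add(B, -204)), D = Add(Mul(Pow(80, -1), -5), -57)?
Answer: Rational(-899086817, 3911292) ≈ -229.87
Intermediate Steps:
D = Rational(-913, 16) (D = Add(Mul(Rational(1, 80), -5), -57) = Add(Rational(-1, 16), -57) = Rational(-913, 16) ≈ -57.063)
Function('l')(Q, B) = Mul(Q, Add(-204, B))
Add(Mul(13219, Pow(D, -1)), Mul(-22989, Pow(Function('l')(Add(99, Mul(-1, 65)), -174), -1))) = Add(Mul(13219, Pow(Rational(-913, 16), -1)), Mul(-22989, Pow(Mul(Add(99, Mul(-1, 65)), Add(-204, -174)), -1))) = Add(Mul(13219, Rational(-16, 913)), Mul(-22989, Pow(Mul(Add(99, -65), -378), -1))) = Add(Rational(-211504, 913), Mul(-22989, Pow(Mul(34, -378), -1))) = Add(Rational(-211504, 913), Mul(-22989, Pow(-12852, -1))) = Add(Rational(-211504, 913), Mul(-22989, Rational(-1, 12852))) = Add(Rational(-211504, 913), Rational(7663, 4284)) = Rational(-899086817, 3911292)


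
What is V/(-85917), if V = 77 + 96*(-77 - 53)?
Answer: 12403/85917 ≈ 0.14436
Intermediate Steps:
V = -12403 (V = 77 + 96*(-130) = 77 - 12480 = -12403)
V/(-85917) = -12403/(-85917) = -12403*(-1/85917) = 12403/85917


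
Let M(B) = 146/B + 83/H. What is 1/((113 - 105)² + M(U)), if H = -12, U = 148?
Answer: 444/25783 ≈ 0.017221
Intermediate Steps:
M(B) = -83/12 + 146/B (M(B) = 146/B + 83/(-12) = 146/B + 83*(-1/12) = 146/B - 83/12 = -83/12 + 146/B)
1/((113 - 105)² + M(U)) = 1/((113 - 105)² + (-83/12 + 146/148)) = 1/(8² + (-83/12 + 146*(1/148))) = 1/(64 + (-83/12 + 73/74)) = 1/(64 - 2633/444) = 1/(25783/444) = 444/25783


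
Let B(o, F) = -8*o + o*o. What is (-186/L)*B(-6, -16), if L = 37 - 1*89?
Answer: 3906/13 ≈ 300.46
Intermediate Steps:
B(o, F) = o² - 8*o (B(o, F) = -8*o + o² = o² - 8*o)
L = -52 (L = 37 - 89 = -52)
(-186/L)*B(-6, -16) = (-186/(-52))*(-6*(-8 - 6)) = (-186*(-1/52))*(-6*(-14)) = (93/26)*84 = 3906/13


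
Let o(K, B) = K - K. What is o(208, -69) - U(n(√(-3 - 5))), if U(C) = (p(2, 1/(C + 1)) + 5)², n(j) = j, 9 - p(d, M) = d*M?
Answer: 16*(-89*I - 42*√2)/(4*√2 + 7*I) ≈ -189.43 - 17.32*I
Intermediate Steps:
p(d, M) = 9 - M*d (p(d, M) = 9 - d*M = 9 - M*d)
o(K, B) = 0
U(C) = (14 - 2/(1 + C))² (U(C) = ((9 - 1*2/(C + 1)) + 5)² = ((9 - 1*2/(1 + C)) + 5)² = ((9 - 2/(1 + C)) + 5)² = (14 - 2/(1 + C))²)
o(208, -69) - U(n(√(-3 - 5))) = 0 - 4*(6 + 7*√(-3 - 5))²/(1 + √(-3 - 5))² = 0 - 4*(6 + 7*√(-8))²/(1 + √(-8))² = 0 - 4*(6 + 7*(2*I*√2))²/(1 + 2*I*√2)² = 0 - 4*(6 + 14*I*√2)²/(1 + 2*I*√2)² = -4*(6 + 14*I*√2)²/(1 + 2*I*√2)²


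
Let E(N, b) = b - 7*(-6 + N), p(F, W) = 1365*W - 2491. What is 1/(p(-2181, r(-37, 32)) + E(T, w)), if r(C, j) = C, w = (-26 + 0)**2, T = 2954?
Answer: -1/72956 ≈ -1.3707e-5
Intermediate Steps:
w = 676 (w = (-26)**2 = 676)
p(F, W) = -2491 + 1365*W
E(N, b) = 42 + b - 7*N (E(N, b) = b + (42 - 7*N) = 42 + b - 7*N)
1/(p(-2181, r(-37, 32)) + E(T, w)) = 1/((-2491 + 1365*(-37)) + (42 + 676 - 7*2954)) = 1/((-2491 - 50505) + (42 + 676 - 20678)) = 1/(-52996 - 19960) = 1/(-72956) = -1/72956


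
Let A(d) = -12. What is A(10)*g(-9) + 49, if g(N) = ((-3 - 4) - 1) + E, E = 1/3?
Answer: 141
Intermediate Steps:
E = 1/3 ≈ 0.33333
g(N) = -23/3 (g(N) = ((-3 - 4) - 1) + 1/3 = (-7 - 1) + 1/3 = -8 + 1/3 = -23/3)
A(10)*g(-9) + 49 = -12*(-23/3) + 49 = 92 + 49 = 141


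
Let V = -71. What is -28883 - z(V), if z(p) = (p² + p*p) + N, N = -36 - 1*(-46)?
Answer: -38975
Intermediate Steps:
N = 10 (N = -36 + 46 = 10)
z(p) = 10 + 2*p² (z(p) = (p² + p*p) + 10 = (p² + p²) + 10 = 2*p² + 10 = 10 + 2*p²)
-28883 - z(V) = -28883 - (10 + 2*(-71)²) = -28883 - (10 + 2*5041) = -28883 - (10 + 10082) = -28883 - 1*10092 = -28883 - 10092 = -38975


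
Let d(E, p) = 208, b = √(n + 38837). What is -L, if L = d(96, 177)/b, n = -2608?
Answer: -208*√36229/36229 ≈ -1.0928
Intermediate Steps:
b = √36229 (b = √(-2608 + 38837) = √36229 ≈ 190.34)
L = 208*√36229/36229 (L = 208/(√36229) = 208*(√36229/36229) = 208*√36229/36229 ≈ 1.0928)
-L = -208*√36229/36229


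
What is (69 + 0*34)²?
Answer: 4761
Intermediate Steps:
(69 + 0*34)² = (69 + 0)² = 69² = 4761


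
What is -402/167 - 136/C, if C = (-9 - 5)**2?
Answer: -25376/8183 ≈ -3.1011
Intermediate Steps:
C = 196 (C = (-14)**2 = 196)
-402/167 - 136/C = -402/167 - 136/196 = -402*1/167 - 136*1/196 = -402/167 - 34/49 = -25376/8183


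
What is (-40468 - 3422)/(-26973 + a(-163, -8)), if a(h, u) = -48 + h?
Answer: 21945/13592 ≈ 1.6146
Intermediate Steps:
(-40468 - 3422)/(-26973 + a(-163, -8)) = (-40468 - 3422)/(-26973 + (-48 - 163)) = -43890/(-26973 - 211) = -43890/(-27184) = -43890*(-1/27184) = 21945/13592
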